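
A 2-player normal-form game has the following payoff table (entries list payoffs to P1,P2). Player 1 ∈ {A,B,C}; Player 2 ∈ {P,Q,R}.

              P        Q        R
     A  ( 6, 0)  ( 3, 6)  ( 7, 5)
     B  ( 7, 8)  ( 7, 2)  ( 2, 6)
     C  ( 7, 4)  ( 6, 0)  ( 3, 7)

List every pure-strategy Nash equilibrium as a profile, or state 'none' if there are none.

PSNE = {(B,P)}

(A,P): not NE [P1→C gives 7>6; P2→Q gives 6>0]
(A,Q): not NE [P1→B gives 7>3]
(A,R): not NE [P2→Q gives 6>5]
(B,P): NE
(B,Q): not NE [P2→P gives 8>2]
(B,R): not NE [P1→A gives 7>2; P2→P gives 8>6]
(C,P): not NE [P2→R gives 7>4]
(C,Q): not NE [P1→B gives 7>6; P2→R gives 7>0]
(C,R): not NE [P1→A gives 7>3]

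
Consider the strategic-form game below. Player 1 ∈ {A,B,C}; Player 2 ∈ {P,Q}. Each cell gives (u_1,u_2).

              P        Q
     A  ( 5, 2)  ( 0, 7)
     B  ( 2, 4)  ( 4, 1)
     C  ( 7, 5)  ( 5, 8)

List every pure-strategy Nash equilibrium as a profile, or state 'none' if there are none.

(A,P): not NE [P1→C gives 7>5; P2→Q gives 7>2]
(A,Q): not NE [P1→C gives 5>0]
(B,P): not NE [P1→C gives 7>2]
(B,Q): not NE [P1→C gives 5>4; P2→P gives 4>1]
(C,P): not NE [P2→Q gives 8>5]
(C,Q): NE

PSNE = {(C,Q)}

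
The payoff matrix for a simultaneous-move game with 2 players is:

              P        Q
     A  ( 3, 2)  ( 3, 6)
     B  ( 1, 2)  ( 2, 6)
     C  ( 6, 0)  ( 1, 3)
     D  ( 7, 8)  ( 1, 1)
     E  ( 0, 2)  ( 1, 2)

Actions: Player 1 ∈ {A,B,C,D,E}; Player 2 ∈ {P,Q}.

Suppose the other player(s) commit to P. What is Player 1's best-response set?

u_1(A vs P) = 3
u_1(B vs P) = 1
u_1(C vs P) = 6
u_1(D vs P) = 7
u_1(E vs P) = 0
max payoff 7 at {D}

P1 best: {D}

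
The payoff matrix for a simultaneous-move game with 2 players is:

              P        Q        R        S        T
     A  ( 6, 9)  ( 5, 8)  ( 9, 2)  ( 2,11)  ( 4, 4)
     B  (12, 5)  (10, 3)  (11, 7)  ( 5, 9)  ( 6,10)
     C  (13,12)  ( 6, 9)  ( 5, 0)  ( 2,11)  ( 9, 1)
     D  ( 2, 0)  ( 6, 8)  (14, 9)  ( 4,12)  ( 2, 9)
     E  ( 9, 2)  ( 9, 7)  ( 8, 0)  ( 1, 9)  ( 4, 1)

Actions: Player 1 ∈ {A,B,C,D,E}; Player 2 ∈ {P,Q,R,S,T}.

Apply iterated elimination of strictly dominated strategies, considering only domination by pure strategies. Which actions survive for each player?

P1 drop A (B beats it: P:12>6 Q:10>5 R:11>9 S:5>2 T:6>4)
P1 drop E (B beats it: P:12>9 Q:10>9 R:11>8 S:5>1 T:6>4)
P2 drop Q (S beats it: B:9>3 C:11>9 D:12>8)
P2 drop R (S beats it: B:9>7 C:11>0 D:12>9)
P1 drop D (B beats it: P:12>2 S:5>4 T:6>2)
P1→{B,C} P2→{P,S,T}

Survivors P1:{B,C} P2:{P,S,T}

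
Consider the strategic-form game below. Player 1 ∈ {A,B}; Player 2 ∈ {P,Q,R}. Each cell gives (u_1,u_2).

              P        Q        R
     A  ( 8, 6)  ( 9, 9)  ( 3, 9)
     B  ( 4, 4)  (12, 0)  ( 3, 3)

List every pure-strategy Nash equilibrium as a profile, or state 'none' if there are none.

NE set: (A,R)

(A,P): not NE [P2→R gives 9>6]
(A,Q): not NE [P1→B gives 12>9]
(A,R): NE
(B,P): not NE [P1→A gives 8>4]
(B,Q): not NE [P2→P gives 4>0]
(B,R): not NE [P2→P gives 4>3]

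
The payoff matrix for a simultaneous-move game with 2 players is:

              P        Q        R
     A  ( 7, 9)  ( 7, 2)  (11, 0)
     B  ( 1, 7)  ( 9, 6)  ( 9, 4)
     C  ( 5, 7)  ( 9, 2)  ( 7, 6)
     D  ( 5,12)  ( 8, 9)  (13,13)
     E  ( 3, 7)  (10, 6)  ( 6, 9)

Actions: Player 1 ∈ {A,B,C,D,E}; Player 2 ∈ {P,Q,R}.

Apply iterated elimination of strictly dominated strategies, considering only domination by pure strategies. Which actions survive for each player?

Remaining: P1:{A,D} P2:{P,R}

P2 drop Q (P beats it: A:9>2 B:7>6 C:7>2 D:12>9 E:7>6)
P1 drop B (A beats it: P:7>1 R:11>9)
P1 drop C (A beats it: P:7>5 R:11>7)
P1 drop E (A beats it: P:7>3 R:11>6)
P1→{A,D} P2→{P,R}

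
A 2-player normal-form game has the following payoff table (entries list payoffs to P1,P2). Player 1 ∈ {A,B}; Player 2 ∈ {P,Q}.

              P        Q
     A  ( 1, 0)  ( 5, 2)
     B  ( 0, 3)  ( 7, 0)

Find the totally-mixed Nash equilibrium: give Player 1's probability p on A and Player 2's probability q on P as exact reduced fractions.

P1 mixes 3/5 on A; P2 mixes 2/3 on P

P1 indiff ⇒ q·1+(1-q)·5 = q·0+(1-q)·7 ⇒ q(1) = (1-q)(2) ⇒ q = 2/3
P2 indiff ⇒ p·0+(1-p)·3 = p·2+(1-p)·0 ⇒ p(-2) = (1-p)(-3) ⇒ p = 3/5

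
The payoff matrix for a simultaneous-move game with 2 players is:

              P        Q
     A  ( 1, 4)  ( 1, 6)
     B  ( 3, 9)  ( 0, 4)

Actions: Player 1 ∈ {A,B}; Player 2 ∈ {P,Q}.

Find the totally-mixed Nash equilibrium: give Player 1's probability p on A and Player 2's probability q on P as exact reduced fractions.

P1 mixes 5/7 on A; P2 mixes 1/3 on P

P1 indiff ⇒ q·1+(1-q)·1 = q·3+(1-q)·0 ⇒ q(-2) = (1-q)(-1) ⇒ q = 1/3
P2 indiff ⇒ p·4+(1-p)·9 = p·6+(1-p)·4 ⇒ p(-2) = (1-p)(-5) ⇒ p = 5/7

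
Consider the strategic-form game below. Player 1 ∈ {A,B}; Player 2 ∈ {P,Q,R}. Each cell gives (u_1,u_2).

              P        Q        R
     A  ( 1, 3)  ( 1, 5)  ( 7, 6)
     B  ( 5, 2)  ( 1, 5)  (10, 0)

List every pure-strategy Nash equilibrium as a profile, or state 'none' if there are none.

PSNE = {(B,Q)}

(A,P): not NE [P1→B gives 5>1; P2→R gives 6>3]
(A,Q): not NE [P2→R gives 6>5]
(A,R): not NE [P1→B gives 10>7]
(B,P): not NE [P2→Q gives 5>2]
(B,Q): NE
(B,R): not NE [P2→Q gives 5>0]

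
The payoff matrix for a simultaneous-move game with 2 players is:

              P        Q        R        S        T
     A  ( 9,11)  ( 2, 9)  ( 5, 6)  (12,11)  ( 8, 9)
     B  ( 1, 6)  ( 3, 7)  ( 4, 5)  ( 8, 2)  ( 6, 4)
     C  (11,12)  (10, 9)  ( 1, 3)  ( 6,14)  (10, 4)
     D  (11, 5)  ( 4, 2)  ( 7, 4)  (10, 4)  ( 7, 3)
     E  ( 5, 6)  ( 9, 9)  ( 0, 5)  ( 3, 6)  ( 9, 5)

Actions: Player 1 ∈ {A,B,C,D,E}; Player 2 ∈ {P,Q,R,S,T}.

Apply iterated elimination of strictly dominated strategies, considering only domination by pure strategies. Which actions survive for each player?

P1 drop B (D beats it: P:11>1 Q:4>3 R:7>4 S:10>8 T:7>6)
P1 drop E (C beats it: P:11>5 Q:10>9 R:1>0 S:6>3 T:10>9)
P2 drop Q (P beats it: A:11>9 C:12>9 D:5>2)
P2 drop R (P beats it: A:11>6 C:12>3 D:5>4)
P2 drop T (P beats it: A:11>9 C:12>4 D:5>3)
P1→{A,C,D} P2→{P,S}

Survivors P1:{A,C,D} P2:{P,S}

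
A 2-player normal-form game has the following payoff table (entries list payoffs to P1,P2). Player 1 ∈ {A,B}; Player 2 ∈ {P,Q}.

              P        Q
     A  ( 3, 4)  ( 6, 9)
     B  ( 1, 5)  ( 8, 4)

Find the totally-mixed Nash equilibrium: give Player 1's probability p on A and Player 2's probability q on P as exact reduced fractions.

P1 indiff ⇒ q·3+(1-q)·6 = q·1+(1-q)·8 ⇒ q(2) = (1-q)(2) ⇒ q = 1/2
P2 indiff ⇒ p·4+(1-p)·5 = p·9+(1-p)·4 ⇒ p(-5) = (1-p)(-1) ⇒ p = 1/6

P1 mixes 1/6 on A; P2 mixes 1/2 on P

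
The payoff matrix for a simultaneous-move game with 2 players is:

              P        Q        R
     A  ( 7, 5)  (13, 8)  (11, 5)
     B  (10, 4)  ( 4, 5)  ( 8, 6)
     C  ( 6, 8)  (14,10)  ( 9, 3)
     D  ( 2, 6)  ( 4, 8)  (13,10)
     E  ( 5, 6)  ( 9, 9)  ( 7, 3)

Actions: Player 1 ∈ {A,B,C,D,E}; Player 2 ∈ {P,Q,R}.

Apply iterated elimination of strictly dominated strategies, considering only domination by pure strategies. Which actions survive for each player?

Survivors P1:{A,C,D} P2:{Q,R}

P1 drop E (A beats it: P:7>5 Q:13>9 R:11>7)
P2 drop P (Q beats it: A:8>5 B:5>4 C:10>8 D:8>6)
P1 drop B (A beats it: Q:13>4 R:11>8)
P1→{A,C,D} P2→{Q,R}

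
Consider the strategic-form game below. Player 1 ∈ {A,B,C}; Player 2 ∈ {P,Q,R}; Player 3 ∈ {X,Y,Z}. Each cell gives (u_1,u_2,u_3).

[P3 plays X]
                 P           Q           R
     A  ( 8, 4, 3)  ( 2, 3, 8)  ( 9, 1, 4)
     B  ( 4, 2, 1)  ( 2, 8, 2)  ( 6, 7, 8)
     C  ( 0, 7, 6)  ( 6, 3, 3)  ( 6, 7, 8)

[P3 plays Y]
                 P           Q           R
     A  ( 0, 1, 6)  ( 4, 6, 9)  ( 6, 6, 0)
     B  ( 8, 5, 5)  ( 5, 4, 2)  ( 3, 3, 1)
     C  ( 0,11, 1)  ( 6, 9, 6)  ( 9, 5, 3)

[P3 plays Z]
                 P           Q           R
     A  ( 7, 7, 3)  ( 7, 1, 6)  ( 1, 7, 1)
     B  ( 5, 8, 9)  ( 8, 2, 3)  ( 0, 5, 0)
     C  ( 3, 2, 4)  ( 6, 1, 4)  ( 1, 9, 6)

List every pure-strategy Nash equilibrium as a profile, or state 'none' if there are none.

Equilibria: none

(A,P,X): not NE [P3→Y gives 6>3]
(A,P,Y): not NE [P1→B gives 8>0; P2→R gives 6>1]
(A,P,Z): not NE [P3→Y gives 6>3]
(A,Q,X): not NE [P1→C gives 6>2; P2→P gives 4>3; P3→Y gives 9>8]
(A,Q,Y): not NE [P1→C gives 6>4]
(A,Q,Z): not NE [P1→B gives 8>7; P2→R gives 7>1; P3→Y gives 9>6]
(A,R,X): not NE [P2→P gives 4>1]
(A,R,Y): not NE [P1→C gives 9>6; P3→X gives 4>0]
(A,R,Z): not NE [P3→X gives 4>1]
(B,P,X): not NE [P1→A gives 8>4; P2→Q gives 8>2; P3→Z gives 9>1]
(B,P,Y): not NE [P3→Z gives 9>5]
(B,P,Z): not NE [P1→A gives 7>5]
(B,Q,X): not NE [P1→C gives 6>2; P3→Z gives 3>2]
(B,Q,Y): not NE [P1→C gives 6>5; P2→P gives 5>4; P3→Z gives 3>2]
(B,Q,Z): not NE [P2→P gives 8>2]
(B,R,X): not NE [P1→A gives 9>6; P2→Q gives 8>7]
(B,R,Y): not NE [P1→C gives 9>3; P2→P gives 5>3; P3→X gives 8>1]
(B,R,Z): not NE [P1→C gives 1>0; P2→P gives 8>5; P3→X gives 8>0]
(C,P,X): not NE [P1→A gives 8>0]
(C,P,Y): not NE [P1→B gives 8>0; P3→X gives 6>1]
(C,P,Z): not NE [P1→A gives 7>3; P2→R gives 9>2; P3→X gives 6>4]
(C,Q,X): not NE [P2→R gives 7>3; P3→Y gives 6>3]
(C,Q,Y): not NE [P2→P gives 11>9]
(C,Q,Z): not NE [P1→B gives 8>6; P2→R gives 9>1; P3→Y gives 6>4]
(C,R,X): not NE [P1→A gives 9>6]
(C,R,Y): not NE [P2→P gives 11>5; P3→X gives 8>3]
(C,R,Z): not NE [P3→X gives 8>6]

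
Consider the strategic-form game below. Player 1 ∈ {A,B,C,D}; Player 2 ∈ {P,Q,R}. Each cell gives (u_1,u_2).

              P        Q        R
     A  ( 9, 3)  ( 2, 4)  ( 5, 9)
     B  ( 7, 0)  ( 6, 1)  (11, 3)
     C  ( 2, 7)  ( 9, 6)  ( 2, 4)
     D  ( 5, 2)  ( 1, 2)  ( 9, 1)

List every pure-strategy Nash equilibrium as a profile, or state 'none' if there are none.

NE set: (B,R)

(A,P): not NE [P2→R gives 9>3]
(A,Q): not NE [P1→C gives 9>2; P2→R gives 9>4]
(A,R): not NE [P1→B gives 11>5]
(B,P): not NE [P1→A gives 9>7; P2→R gives 3>0]
(B,Q): not NE [P1→C gives 9>6; P2→R gives 3>1]
(B,R): NE
(C,P): not NE [P1→A gives 9>2]
(C,Q): not NE [P2→P gives 7>6]
(C,R): not NE [P1→B gives 11>2; P2→P gives 7>4]
(D,P): not NE [P1→A gives 9>5]
(D,Q): not NE [P1→C gives 9>1]
(D,R): not NE [P1→B gives 11>9; P2→Q gives 2>1]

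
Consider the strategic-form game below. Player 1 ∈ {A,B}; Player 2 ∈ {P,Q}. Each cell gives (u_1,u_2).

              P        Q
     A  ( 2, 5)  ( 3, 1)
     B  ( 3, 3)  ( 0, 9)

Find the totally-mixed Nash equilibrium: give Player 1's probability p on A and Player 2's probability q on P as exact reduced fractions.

P1 indiff ⇒ q·2+(1-q)·3 = q·3+(1-q)·0 ⇒ q(-1) = (1-q)(-3) ⇒ q = 3/4
P2 indiff ⇒ p·5+(1-p)·3 = p·1+(1-p)·9 ⇒ p(4) = (1-p)(6) ⇒ p = 3/5

(p,q) = (3/5, 3/4)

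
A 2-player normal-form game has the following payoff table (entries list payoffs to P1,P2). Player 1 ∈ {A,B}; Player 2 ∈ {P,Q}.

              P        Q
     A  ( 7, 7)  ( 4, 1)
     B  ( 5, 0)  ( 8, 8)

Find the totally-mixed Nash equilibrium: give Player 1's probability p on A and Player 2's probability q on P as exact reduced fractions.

(p,q) = (4/7, 2/3)

P1 indiff ⇒ q·7+(1-q)·4 = q·5+(1-q)·8 ⇒ q(2) = (1-q)(4) ⇒ q = 2/3
P2 indiff ⇒ p·7+(1-p)·0 = p·1+(1-p)·8 ⇒ p(6) = (1-p)(8) ⇒ p = 4/7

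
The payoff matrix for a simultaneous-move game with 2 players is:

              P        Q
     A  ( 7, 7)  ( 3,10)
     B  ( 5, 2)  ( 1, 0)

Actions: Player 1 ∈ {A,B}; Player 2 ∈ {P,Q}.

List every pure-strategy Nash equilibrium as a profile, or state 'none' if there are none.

(A,P): not NE [P2→Q gives 10>7]
(A,Q): NE
(B,P): not NE [P1→A gives 7>5]
(B,Q): not NE [P1→A gives 3>1; P2→P gives 2>0]

NE set: (A,Q)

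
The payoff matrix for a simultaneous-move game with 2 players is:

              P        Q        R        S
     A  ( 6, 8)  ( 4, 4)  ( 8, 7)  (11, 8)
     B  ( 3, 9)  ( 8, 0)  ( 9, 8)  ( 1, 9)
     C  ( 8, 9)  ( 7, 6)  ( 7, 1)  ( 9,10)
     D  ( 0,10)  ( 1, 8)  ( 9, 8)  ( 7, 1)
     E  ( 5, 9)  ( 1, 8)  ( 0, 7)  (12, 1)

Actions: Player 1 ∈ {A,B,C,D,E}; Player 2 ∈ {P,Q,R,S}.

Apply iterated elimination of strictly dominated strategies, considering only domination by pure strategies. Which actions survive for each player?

Survivors P1:{A,C,E} P2:{P,S}

P2 drop Q (P beats it: A:8>4 B:9>0 C:9>6 D:10>8 E:9>8)
P2 drop R (P beats it: A:8>7 B:9>8 C:9>1 D:10>8 E:9>7)
P1 drop B (A beats it: P:6>3 S:11>1)
P1 drop D (A beats it: P:6>0 S:11>7)
P1→{A,C,E} P2→{P,S}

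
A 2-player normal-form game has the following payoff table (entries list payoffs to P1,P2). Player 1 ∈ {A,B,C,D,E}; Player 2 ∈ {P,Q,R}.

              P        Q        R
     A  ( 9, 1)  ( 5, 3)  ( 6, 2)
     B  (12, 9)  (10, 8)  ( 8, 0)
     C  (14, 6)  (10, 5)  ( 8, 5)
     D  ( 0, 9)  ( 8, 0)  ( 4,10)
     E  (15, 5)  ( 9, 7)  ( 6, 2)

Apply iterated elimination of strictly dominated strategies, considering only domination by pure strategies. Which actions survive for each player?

IESDS → P1:{B,C,E} P2:{P,Q}

P1 drop A (B beats it: P:12>9 Q:10>5 R:8>6)
P1 drop D (B beats it: P:12>0 Q:10>8 R:8>4)
P2 drop R (P beats it: B:9>0 C:6>5 E:5>2)
P1→{B,C,E} P2→{P,Q}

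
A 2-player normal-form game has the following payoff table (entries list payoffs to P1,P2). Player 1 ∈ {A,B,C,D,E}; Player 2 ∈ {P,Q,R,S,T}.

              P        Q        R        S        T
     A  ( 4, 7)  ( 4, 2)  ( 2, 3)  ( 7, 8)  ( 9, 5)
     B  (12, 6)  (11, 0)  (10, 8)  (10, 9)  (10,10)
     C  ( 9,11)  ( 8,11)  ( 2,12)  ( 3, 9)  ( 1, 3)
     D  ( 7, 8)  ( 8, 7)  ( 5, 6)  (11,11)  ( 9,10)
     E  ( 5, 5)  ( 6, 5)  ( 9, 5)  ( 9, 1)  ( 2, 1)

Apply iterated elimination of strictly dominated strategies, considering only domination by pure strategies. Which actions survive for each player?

P1 drop A (B beats it: P:12>4 Q:11>4 R:10>2 S:10>7 T:10>9)
P1 drop C (B beats it: P:12>9 Q:11>8 R:10>2 S:10>3 T:10>1)
P1 drop E (B beats it: P:12>5 Q:11>6 R:10>9 S:10>9 T:10>2)
P2 drop P (S beats it: B:9>6 D:11>8)
P2 drop Q (S beats it: B:9>0 D:11>7)
P2 drop R (S beats it: B:9>8 D:11>6)
P1→{B,D} P2→{S,T}

Survivors P1:{B,D} P2:{S,T}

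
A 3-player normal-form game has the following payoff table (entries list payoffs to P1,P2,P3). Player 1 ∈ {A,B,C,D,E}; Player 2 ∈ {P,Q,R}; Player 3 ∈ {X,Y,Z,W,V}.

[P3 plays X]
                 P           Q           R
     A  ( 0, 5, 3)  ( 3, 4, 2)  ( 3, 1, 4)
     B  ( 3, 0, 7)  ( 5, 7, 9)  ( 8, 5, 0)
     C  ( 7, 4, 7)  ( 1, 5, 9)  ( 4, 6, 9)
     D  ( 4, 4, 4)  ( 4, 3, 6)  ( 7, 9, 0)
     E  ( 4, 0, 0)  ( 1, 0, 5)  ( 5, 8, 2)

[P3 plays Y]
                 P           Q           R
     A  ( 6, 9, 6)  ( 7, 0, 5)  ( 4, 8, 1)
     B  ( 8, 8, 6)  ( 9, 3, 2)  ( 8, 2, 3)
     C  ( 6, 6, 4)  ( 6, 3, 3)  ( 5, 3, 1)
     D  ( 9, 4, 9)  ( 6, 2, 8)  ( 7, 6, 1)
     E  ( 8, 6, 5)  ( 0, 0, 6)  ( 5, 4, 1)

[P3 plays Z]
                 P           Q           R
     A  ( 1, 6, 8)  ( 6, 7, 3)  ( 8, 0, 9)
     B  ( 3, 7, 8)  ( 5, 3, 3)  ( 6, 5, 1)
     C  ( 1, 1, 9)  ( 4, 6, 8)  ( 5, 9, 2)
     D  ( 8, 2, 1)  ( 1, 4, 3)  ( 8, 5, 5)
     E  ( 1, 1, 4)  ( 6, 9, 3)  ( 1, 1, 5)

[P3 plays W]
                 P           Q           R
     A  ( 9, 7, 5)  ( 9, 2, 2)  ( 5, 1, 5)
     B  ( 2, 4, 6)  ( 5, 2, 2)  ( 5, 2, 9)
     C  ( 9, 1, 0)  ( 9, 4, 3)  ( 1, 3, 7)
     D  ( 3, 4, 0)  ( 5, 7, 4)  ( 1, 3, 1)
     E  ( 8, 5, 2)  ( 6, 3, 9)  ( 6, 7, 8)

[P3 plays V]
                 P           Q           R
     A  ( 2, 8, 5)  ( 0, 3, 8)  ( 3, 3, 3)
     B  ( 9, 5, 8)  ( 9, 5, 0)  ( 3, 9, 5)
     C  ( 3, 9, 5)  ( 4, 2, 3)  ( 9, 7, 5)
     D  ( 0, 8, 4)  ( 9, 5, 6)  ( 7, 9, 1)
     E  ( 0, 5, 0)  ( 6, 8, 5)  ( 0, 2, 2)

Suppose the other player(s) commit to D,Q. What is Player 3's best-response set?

u_3(X vs D,Q) = 6
u_3(Y vs D,Q) = 8
u_3(Z vs D,Q) = 3
u_3(W vs D,Q) = 4
u_3(V vs D,Q) = 6
max payoff 8 at {Y}

argmax u_3 = {Y}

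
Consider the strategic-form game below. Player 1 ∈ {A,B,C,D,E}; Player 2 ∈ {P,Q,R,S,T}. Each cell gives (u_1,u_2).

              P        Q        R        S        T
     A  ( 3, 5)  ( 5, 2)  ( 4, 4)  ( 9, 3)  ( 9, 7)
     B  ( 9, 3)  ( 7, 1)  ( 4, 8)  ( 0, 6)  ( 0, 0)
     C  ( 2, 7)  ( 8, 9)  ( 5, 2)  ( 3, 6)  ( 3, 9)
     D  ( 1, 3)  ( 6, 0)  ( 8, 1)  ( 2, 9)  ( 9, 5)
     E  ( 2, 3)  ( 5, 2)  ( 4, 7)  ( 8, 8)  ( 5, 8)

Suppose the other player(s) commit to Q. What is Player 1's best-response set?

u_1(A vs Q) = 5
u_1(B vs Q) = 7
u_1(C vs Q) = 8
u_1(D vs Q) = 6
u_1(E vs Q) = 5
max payoff 8 at {C}

argmax u_1 = {C}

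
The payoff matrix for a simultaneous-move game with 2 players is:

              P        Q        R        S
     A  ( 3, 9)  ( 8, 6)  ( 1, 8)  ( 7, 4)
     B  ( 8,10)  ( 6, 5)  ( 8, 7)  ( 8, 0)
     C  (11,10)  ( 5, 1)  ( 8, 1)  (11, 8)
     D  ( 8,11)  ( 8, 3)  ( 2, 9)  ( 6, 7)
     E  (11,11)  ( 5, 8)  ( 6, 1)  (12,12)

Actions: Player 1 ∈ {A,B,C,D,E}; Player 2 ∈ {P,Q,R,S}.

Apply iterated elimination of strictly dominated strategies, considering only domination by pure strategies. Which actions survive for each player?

Remaining: P1:{C,E} P2:{P,S}

P2 drop Q (P beats it: A:9>6 B:10>5 C:10>1 D:11>3 E:11>8)
P1 drop A (B beats it: P:8>3 R:8>1 S:8>7)
P1 drop D (C beats it: P:11>8 R:8>2 S:11>6)
P2 drop R (P beats it: B:10>7 C:10>1 E:11>1)
P1 drop B (C beats it: P:11>8 S:11>8)
P1→{C,E} P2→{P,S}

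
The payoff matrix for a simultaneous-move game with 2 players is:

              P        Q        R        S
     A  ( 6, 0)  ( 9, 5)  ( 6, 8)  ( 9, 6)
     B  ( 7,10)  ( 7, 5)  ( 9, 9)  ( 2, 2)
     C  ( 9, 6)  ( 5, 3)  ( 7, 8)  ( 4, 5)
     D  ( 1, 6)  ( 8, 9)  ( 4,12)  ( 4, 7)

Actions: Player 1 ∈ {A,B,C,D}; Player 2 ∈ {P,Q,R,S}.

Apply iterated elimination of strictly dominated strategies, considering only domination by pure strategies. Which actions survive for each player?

P1 drop D (A beats it: P:6>1 Q:9>8 R:6>4 S:9>4)
P2 drop Q (R beats it: A:8>5 B:9>5 C:8>3)
P2 drop S (R beats it: A:8>6 B:9>2 C:8>5)
P1 drop A (B beats it: P:7>6 R:9>6)
P1→{B,C} P2→{P,R}

Remaining: P1:{B,C} P2:{P,R}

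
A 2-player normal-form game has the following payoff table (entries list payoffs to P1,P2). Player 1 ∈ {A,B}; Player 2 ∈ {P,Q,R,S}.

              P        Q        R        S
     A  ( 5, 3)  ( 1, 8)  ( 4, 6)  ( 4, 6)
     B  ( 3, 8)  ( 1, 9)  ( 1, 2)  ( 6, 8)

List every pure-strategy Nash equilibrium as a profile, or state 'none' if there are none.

(A,P): not NE [P2→Q gives 8>3]
(A,Q): NE
(A,R): not NE [P2→Q gives 8>6]
(A,S): not NE [P1→B gives 6>4; P2→Q gives 8>6]
(B,P): not NE [P1→A gives 5>3; P2→Q gives 9>8]
(B,Q): NE
(B,R): not NE [P1→A gives 4>1; P2→Q gives 9>2]
(B,S): not NE [P2→Q gives 9>8]

PSNE = {(A,Q), (B,Q)}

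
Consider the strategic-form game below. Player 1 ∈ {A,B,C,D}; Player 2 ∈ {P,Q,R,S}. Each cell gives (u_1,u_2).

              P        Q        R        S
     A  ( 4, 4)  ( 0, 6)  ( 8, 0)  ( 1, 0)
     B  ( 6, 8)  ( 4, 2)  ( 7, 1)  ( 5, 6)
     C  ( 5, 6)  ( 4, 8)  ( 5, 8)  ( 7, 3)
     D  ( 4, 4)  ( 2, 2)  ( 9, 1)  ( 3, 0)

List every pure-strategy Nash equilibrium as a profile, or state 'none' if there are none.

PSNE = {(B,P), (C,Q)}

(A,P): not NE [P1→B gives 6>4; P2→Q gives 6>4]
(A,Q): not NE [P1→C gives 4>0]
(A,R): not NE [P1→D gives 9>8; P2→Q gives 6>0]
(A,S): not NE [P1→C gives 7>1; P2→Q gives 6>0]
(B,P): NE
(B,Q): not NE [P2→P gives 8>2]
(B,R): not NE [P1→D gives 9>7; P2→P gives 8>1]
(B,S): not NE [P1→C gives 7>5; P2→P gives 8>6]
(C,P): not NE [P1→B gives 6>5; P2→R gives 8>6]
(C,Q): NE
(C,R): not NE [P1→D gives 9>5]
(C,S): not NE [P2→R gives 8>3]
(D,P): not NE [P1→B gives 6>4]
(D,Q): not NE [P1→C gives 4>2; P2→P gives 4>2]
(D,R): not NE [P2→P gives 4>1]
(D,S): not NE [P1→C gives 7>3; P2→P gives 4>0]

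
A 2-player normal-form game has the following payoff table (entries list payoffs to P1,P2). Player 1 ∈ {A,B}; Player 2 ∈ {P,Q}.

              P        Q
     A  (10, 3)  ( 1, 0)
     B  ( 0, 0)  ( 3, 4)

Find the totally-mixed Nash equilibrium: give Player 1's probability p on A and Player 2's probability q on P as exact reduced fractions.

P1 indiff ⇒ q·10+(1-q)·1 = q·0+(1-q)·3 ⇒ q(10) = (1-q)(2) ⇒ q = 1/6
P2 indiff ⇒ p·3+(1-p)·0 = p·0+(1-p)·4 ⇒ p(3) = (1-p)(4) ⇒ p = 4/7

p=4/7, q=1/6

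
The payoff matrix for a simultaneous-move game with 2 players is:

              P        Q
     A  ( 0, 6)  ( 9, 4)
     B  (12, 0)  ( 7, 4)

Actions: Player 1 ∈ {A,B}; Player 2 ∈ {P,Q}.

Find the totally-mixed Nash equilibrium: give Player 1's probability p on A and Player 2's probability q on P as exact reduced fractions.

(p,q) = (2/3, 1/7)

P1 indiff ⇒ q·0+(1-q)·9 = q·12+(1-q)·7 ⇒ q(-12) = (1-q)(-2) ⇒ q = 1/7
P2 indiff ⇒ p·6+(1-p)·0 = p·4+(1-p)·4 ⇒ p(2) = (1-p)(4) ⇒ p = 2/3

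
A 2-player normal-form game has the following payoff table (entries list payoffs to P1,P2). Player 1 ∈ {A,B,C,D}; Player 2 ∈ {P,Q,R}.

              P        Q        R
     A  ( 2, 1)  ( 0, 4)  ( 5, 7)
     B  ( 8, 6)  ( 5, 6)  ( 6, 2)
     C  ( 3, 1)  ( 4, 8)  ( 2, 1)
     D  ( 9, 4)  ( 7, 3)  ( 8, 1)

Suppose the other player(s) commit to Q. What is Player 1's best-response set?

argmax u_1 = {D}

u_1(A vs Q) = 0
u_1(B vs Q) = 5
u_1(C vs Q) = 4
u_1(D vs Q) = 7
max payoff 7 at {D}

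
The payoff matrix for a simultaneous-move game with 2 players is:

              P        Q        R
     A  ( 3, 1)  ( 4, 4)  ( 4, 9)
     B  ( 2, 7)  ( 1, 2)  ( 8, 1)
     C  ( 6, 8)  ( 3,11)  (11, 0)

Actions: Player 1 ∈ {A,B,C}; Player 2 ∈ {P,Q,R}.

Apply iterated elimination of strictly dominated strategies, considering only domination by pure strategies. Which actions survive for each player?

P1 drop B (C beats it: P:6>2 Q:3>1 R:11>8)
P2 drop P (Q beats it: A:4>1 C:11>8)
P1→{A,C} P2→{Q,R}

Survivors P1:{A,C} P2:{Q,R}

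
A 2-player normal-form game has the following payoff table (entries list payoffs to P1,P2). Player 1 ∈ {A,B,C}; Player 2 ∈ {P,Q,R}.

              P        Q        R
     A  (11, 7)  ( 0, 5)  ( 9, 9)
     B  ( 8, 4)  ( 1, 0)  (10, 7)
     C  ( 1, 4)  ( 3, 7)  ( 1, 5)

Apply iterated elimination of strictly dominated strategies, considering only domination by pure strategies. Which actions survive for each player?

Remaining: P1:{B,C} P2:{Q,R}

P2 drop P (R beats it: A:9>7 B:7>4 C:5>4)
P1 drop A (B beats it: Q:1>0 R:10>9)
P1→{B,C} P2→{Q,R}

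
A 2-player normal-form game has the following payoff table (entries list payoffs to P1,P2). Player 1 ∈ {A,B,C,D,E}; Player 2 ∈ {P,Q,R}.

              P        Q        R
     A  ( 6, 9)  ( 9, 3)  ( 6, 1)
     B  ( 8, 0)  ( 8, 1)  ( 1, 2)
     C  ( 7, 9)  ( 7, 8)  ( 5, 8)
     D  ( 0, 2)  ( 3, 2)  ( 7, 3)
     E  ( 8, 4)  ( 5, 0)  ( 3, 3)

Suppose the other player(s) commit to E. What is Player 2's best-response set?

argmax u_2 = {P}

u_2(P vs E) = 4
u_2(Q vs E) = 0
u_2(R vs E) = 3
max payoff 4 at {P}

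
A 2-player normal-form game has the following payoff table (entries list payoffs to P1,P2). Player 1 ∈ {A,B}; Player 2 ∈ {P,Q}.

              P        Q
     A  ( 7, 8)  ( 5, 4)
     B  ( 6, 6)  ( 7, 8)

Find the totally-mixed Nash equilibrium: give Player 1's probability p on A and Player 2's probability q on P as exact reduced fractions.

P1 mixes 1/3 on A; P2 mixes 2/3 on P

P1 indiff ⇒ q·7+(1-q)·5 = q·6+(1-q)·7 ⇒ q(1) = (1-q)(2) ⇒ q = 2/3
P2 indiff ⇒ p·8+(1-p)·6 = p·4+(1-p)·8 ⇒ p(4) = (1-p)(2) ⇒ p = 1/3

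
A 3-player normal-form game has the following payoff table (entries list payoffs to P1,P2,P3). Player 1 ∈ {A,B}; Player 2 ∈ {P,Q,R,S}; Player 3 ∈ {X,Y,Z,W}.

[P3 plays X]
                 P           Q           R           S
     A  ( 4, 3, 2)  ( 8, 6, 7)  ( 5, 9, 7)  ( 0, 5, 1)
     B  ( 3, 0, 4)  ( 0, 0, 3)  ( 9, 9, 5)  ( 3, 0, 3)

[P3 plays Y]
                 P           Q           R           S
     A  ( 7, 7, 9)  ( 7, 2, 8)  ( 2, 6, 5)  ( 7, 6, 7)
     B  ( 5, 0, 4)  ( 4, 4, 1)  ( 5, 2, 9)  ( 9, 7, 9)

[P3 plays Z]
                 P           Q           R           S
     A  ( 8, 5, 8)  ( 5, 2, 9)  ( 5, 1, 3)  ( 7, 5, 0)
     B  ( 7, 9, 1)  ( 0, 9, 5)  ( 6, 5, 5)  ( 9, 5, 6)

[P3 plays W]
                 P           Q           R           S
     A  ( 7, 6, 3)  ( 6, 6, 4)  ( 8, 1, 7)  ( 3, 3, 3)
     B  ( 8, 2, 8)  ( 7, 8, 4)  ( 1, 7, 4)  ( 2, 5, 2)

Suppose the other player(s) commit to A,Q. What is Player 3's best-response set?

u_3(X vs A,Q) = 7
u_3(Y vs A,Q) = 8
u_3(Z vs A,Q) = 9
u_3(W vs A,Q) = 4
max payoff 9 at {Z}

BR_3 = {Z}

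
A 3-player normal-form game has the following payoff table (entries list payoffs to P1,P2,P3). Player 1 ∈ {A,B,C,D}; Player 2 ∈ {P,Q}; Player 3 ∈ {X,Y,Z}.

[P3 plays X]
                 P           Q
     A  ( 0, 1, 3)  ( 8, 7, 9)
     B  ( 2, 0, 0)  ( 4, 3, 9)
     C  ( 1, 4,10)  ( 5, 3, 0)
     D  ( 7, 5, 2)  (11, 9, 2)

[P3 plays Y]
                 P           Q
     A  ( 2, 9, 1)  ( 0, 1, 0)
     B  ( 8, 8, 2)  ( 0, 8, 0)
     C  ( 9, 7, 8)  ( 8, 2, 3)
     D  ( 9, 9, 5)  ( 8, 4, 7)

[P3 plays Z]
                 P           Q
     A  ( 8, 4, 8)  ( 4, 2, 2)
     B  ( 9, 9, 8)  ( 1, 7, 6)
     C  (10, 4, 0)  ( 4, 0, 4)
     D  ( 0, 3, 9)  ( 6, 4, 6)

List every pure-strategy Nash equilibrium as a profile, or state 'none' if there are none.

Equilibria: none

(A,P,X): not NE [P1→D gives 7>0; P2→Q gives 7>1; P3→Z gives 8>3]
(A,P,Y): not NE [P1→D gives 9>2; P3→Z gives 8>1]
(A,P,Z): not NE [P1→C gives 10>8]
(A,Q,X): not NE [P1→D gives 11>8]
(A,Q,Y): not NE [P1→D gives 8>0; P2→P gives 9>1; P3→X gives 9>0]
(A,Q,Z): not NE [P1→D gives 6>4; P2→P gives 4>2; P3→X gives 9>2]
(B,P,X): not NE [P1→D gives 7>2; P2→Q gives 3>0; P3→Z gives 8>0]
(B,P,Y): not NE [P1→D gives 9>8; P3→Z gives 8>2]
(B,P,Z): not NE [P1→C gives 10>9]
(B,Q,X): not NE [P1→D gives 11>4]
(B,Q,Y): not NE [P1→D gives 8>0; P3→X gives 9>0]
(B,Q,Z): not NE [P1→D gives 6>1; P2→P gives 9>7; P3→X gives 9>6]
(C,P,X): not NE [P1→D gives 7>1]
(C,P,Y): not NE [P3→X gives 10>8]
(C,P,Z): not NE [P3→X gives 10>0]
(C,Q,X): not NE [P1→D gives 11>5; P2→P gives 4>3; P3→Z gives 4>0]
(C,Q,Y): not NE [P2→P gives 7>2; P3→Z gives 4>3]
(C,Q,Z): not NE [P1→D gives 6>4; P2→P gives 4>0]
(D,P,X): not NE [P2→Q gives 9>5; P3→Z gives 9>2]
(D,P,Y): not NE [P3→Z gives 9>5]
(D,P,Z): not NE [P1→C gives 10>0; P2→Q gives 4>3]
(D,Q,X): not NE [P3→Y gives 7>2]
(D,Q,Y): not NE [P2→P gives 9>4]
(D,Q,Z): not NE [P3→Y gives 7>6]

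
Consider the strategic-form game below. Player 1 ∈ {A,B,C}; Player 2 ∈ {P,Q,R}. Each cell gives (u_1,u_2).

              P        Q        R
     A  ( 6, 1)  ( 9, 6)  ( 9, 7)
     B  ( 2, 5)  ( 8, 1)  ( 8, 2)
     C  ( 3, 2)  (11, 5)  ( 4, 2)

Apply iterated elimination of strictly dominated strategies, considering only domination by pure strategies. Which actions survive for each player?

P1 drop B (A beats it: P:6>2 Q:9>8 R:9>8)
P2 drop P (Q beats it: A:6>1 C:5>2)
P1→{A,C} P2→{Q,R}

Survivors P1:{A,C} P2:{Q,R}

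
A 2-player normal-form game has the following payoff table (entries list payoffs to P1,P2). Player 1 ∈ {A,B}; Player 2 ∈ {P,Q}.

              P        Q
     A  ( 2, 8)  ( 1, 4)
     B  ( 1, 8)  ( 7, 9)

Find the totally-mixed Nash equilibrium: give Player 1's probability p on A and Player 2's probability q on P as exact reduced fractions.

P1 indiff ⇒ q·2+(1-q)·1 = q·1+(1-q)·7 ⇒ q(1) = (1-q)(6) ⇒ q = 6/7
P2 indiff ⇒ p·8+(1-p)·8 = p·4+(1-p)·9 ⇒ p(4) = (1-p)(1) ⇒ p = 1/5

P1 mixes 1/5 on A; P2 mixes 6/7 on P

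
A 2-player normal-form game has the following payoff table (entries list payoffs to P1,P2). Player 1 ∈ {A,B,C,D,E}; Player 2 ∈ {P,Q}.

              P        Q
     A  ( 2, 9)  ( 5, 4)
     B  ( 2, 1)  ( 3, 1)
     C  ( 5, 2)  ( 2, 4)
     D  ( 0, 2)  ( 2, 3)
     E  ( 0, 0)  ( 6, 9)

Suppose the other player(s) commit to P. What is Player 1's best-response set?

argmax u_1 = {C}

u_1(A vs P) = 2
u_1(B vs P) = 2
u_1(C vs P) = 5
u_1(D vs P) = 0
u_1(E vs P) = 0
max payoff 5 at {C}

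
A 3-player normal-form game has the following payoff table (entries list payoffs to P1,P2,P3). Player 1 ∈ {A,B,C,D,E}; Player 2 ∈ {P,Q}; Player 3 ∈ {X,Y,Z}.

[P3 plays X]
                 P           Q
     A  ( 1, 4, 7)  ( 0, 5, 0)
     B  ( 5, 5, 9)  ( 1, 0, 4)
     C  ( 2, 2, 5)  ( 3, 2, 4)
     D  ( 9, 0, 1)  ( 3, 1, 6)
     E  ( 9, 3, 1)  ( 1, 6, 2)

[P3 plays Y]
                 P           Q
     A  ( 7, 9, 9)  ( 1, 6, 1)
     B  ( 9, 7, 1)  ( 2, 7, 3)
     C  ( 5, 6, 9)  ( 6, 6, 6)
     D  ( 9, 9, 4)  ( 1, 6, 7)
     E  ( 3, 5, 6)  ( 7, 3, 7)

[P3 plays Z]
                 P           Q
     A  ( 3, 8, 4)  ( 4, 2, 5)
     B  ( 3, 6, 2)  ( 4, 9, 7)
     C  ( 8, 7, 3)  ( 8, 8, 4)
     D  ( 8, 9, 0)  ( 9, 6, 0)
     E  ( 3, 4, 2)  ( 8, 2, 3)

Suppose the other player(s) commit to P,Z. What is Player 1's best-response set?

u_1(A vs P,Z) = 3
u_1(B vs P,Z) = 3
u_1(C vs P,Z) = 8
u_1(D vs P,Z) = 8
u_1(E vs P,Z) = 3
max payoff 8 at {C,D}

BR_1 = {C,D}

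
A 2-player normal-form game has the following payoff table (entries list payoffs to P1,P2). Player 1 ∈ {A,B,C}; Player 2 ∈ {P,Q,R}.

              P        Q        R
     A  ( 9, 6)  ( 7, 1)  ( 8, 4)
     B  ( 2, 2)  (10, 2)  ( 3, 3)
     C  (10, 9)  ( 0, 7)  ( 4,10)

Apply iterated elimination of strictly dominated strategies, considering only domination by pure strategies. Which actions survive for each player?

IESDS → P1:{A,C} P2:{P,R}

P2 drop Q (R beats it: A:4>1 B:3>2 C:10>7)
P1 drop B (A beats it: P:9>2 R:8>3)
P1→{A,C} P2→{P,R}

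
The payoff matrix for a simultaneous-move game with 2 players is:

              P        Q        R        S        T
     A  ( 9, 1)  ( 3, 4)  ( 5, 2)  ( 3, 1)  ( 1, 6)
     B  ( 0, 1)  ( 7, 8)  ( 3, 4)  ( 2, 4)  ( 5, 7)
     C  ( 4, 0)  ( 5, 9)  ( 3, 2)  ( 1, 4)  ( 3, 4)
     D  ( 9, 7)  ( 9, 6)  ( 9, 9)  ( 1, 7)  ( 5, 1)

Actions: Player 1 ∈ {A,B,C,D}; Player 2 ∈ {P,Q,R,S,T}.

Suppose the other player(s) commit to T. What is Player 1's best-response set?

u_1(A vs T) = 1
u_1(B vs T) = 5
u_1(C vs T) = 3
u_1(D vs T) = 5
max payoff 5 at {B,D}

P1 best: {B,D}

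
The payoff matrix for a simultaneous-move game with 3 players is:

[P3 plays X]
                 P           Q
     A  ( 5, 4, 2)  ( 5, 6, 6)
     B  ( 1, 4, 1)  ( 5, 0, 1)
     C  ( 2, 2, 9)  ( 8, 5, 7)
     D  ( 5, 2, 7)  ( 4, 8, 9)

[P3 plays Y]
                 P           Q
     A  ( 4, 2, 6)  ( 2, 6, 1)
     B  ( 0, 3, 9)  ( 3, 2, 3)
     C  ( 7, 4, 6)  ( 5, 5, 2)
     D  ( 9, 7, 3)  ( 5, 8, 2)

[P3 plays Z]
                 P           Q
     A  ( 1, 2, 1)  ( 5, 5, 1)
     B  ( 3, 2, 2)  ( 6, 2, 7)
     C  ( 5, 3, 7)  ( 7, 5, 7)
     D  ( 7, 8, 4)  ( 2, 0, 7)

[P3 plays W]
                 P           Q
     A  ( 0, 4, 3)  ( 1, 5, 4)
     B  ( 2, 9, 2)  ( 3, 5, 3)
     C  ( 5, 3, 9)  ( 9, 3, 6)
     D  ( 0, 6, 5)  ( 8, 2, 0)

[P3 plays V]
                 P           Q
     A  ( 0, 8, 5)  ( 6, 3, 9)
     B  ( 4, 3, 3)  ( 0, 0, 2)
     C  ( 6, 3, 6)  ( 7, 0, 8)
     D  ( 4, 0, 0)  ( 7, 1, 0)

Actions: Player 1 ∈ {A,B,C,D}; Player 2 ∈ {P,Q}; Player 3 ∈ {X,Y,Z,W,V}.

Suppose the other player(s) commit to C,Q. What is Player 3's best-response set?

P3 best: {V}

u_3(X vs C,Q) = 7
u_3(Y vs C,Q) = 2
u_3(Z vs C,Q) = 7
u_3(W vs C,Q) = 6
u_3(V vs C,Q) = 8
max payoff 8 at {V}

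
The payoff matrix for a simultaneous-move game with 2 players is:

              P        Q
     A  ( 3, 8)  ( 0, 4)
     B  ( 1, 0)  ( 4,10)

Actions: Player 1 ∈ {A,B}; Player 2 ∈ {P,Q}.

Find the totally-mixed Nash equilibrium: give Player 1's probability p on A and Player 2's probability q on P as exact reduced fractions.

P1 indiff ⇒ q·3+(1-q)·0 = q·1+(1-q)·4 ⇒ q(2) = (1-q)(4) ⇒ q = 2/3
P2 indiff ⇒ p·8+(1-p)·0 = p·4+(1-p)·10 ⇒ p(4) = (1-p)(10) ⇒ p = 5/7

(p,q) = (5/7, 2/3)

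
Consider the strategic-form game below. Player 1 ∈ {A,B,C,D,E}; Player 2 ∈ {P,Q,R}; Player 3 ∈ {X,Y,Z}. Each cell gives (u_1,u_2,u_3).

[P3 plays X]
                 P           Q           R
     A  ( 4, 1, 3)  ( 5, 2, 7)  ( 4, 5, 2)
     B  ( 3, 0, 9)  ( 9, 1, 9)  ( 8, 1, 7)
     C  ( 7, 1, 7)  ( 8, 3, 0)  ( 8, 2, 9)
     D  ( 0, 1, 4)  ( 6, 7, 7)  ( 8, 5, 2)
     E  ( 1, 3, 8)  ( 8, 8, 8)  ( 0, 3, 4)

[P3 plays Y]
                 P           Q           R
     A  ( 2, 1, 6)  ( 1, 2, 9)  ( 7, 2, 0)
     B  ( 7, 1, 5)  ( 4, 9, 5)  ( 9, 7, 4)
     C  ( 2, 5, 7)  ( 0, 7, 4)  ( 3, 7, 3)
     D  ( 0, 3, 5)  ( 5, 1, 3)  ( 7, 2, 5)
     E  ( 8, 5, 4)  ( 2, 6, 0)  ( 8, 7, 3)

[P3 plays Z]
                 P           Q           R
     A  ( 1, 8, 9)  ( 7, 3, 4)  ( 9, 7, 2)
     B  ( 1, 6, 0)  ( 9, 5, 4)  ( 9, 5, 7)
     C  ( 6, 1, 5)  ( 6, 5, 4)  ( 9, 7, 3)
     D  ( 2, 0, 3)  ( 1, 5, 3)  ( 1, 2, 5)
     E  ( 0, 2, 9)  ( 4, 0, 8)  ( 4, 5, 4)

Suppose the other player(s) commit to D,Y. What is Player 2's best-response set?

BR_2 = {P}

u_2(P vs D,Y) = 3
u_2(Q vs D,Y) = 1
u_2(R vs D,Y) = 2
max payoff 3 at {P}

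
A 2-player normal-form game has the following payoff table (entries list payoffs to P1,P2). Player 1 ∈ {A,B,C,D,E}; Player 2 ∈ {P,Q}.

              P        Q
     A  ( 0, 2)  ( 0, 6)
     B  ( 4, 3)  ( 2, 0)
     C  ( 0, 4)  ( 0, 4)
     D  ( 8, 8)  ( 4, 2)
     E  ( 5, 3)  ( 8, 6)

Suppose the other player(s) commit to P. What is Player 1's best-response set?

BR_1 = {D}

u_1(A vs P) = 0
u_1(B vs P) = 4
u_1(C vs P) = 0
u_1(D vs P) = 8
u_1(E vs P) = 5
max payoff 8 at {D}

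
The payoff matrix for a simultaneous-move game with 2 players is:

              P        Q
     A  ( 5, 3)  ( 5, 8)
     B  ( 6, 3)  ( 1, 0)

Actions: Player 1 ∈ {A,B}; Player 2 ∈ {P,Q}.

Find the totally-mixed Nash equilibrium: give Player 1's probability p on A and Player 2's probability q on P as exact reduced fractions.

P1 indiff ⇒ q·5+(1-q)·5 = q·6+(1-q)·1 ⇒ q(-1) = (1-q)(-4) ⇒ q = 4/5
P2 indiff ⇒ p·3+(1-p)·3 = p·8+(1-p)·0 ⇒ p(-5) = (1-p)(-3) ⇒ p = 3/8

P1 mixes 3/8 on A; P2 mixes 4/5 on P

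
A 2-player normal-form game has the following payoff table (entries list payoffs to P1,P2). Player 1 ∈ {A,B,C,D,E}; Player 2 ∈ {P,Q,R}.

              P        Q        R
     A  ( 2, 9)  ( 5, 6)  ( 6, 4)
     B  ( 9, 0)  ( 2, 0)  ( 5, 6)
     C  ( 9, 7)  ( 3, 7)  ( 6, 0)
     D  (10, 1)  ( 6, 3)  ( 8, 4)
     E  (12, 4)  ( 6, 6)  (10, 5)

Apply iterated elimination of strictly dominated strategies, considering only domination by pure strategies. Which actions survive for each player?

P1 drop A (D beats it: P:10>2 Q:6>5 R:8>6)
P1 drop B (D beats it: P:10>9 Q:6>2 R:8>5)
P1 drop C (D beats it: P:10>9 Q:6>3 R:8>6)
P2 drop P (Q beats it: D:3>1 E:6>4)
P1→{D,E} P2→{Q,R}

Remaining: P1:{D,E} P2:{Q,R}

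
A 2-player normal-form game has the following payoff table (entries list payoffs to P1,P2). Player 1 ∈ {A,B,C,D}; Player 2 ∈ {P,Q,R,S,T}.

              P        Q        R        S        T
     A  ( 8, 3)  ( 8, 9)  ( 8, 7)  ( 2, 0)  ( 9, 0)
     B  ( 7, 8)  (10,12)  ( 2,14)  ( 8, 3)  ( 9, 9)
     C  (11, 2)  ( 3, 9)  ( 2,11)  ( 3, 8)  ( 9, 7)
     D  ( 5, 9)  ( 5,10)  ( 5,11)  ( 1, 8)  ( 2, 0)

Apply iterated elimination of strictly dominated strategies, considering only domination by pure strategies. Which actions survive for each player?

P1 drop D (A beats it: P:8>5 Q:8>5 R:8>5 S:2>1 T:9>2)
P2 drop P (Q beats it: A:9>3 B:12>8 C:9>2)
P2 drop S (Q beats it: A:9>0 B:12>3 C:9>8)
P2 drop T (Q beats it: A:9>0 B:12>9 C:9>7)
P1 drop C (A beats it: Q:8>3 R:8>2)
P1→{A,B} P2→{Q,R}

Remaining: P1:{A,B} P2:{Q,R}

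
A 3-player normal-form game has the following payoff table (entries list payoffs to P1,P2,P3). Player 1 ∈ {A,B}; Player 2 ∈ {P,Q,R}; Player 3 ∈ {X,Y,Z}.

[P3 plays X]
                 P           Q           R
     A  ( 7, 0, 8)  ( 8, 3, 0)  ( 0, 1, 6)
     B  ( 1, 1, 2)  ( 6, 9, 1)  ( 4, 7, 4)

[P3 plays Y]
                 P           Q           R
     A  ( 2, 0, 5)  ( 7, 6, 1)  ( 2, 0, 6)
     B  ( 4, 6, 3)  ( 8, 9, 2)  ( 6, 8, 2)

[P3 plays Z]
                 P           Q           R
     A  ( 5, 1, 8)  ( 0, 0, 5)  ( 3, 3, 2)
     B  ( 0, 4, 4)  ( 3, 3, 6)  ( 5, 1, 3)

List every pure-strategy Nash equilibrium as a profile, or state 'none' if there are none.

(A,P,X): not NE [P2→Q gives 3>0]
(A,P,Y): not NE [P1→B gives 4>2; P2→Q gives 6>0; P3→Z gives 8>5]
(A,P,Z): not NE [P2→R gives 3>1]
(A,Q,X): not NE [P3→Z gives 5>0]
(A,Q,Y): not NE [P1→B gives 8>7; P3→Z gives 5>1]
(A,Q,Z): not NE [P1→B gives 3>0; P2→R gives 3>0]
(A,R,X): not NE [P1→B gives 4>0; P2→Q gives 3>1]
(A,R,Y): not NE [P1→B gives 6>2; P2→Q gives 6>0]
(A,R,Z): not NE [P1→B gives 5>3; P3→Y gives 6>2]
(B,P,X): not NE [P1→A gives 7>1; P2→Q gives 9>1; P3→Z gives 4>2]
(B,P,Y): not NE [P2→Q gives 9>6; P3→Z gives 4>3]
(B,P,Z): not NE [P1→A gives 5>0]
(B,Q,X): not NE [P1→A gives 8>6; P3→Z gives 6>1]
(B,Q,Y): not NE [P3→Z gives 6>2]
(B,Q,Z): not NE [P2→P gives 4>3]
(B,R,X): not NE [P2→Q gives 9>7]
(B,R,Y): not NE [P2→Q gives 9>8; P3→X gives 4>2]
(B,R,Z): not NE [P2→P gives 4>1; P3→X gives 4>3]

No pure NE.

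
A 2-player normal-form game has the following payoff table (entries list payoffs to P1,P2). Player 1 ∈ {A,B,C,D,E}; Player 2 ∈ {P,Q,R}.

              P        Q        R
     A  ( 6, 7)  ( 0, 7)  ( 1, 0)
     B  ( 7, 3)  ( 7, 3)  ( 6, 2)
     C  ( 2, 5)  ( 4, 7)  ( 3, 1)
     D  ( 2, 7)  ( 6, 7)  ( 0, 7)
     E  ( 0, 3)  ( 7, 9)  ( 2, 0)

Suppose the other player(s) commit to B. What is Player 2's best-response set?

u_2(P vs B) = 3
u_2(Q vs B) = 3
u_2(R vs B) = 2
max payoff 3 at {P,Q}

BR_2 = {P,Q}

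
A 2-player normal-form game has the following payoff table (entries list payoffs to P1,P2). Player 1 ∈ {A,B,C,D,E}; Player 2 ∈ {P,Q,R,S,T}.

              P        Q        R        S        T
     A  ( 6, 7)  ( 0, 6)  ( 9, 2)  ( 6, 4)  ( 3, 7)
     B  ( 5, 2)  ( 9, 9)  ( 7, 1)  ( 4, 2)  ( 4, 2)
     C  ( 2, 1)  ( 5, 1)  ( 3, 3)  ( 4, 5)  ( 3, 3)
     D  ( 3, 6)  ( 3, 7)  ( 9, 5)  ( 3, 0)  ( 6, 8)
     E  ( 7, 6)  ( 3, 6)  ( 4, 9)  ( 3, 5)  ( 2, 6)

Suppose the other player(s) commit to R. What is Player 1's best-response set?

BR_1 = {A,D}

u_1(A vs R) = 9
u_1(B vs R) = 7
u_1(C vs R) = 3
u_1(D vs R) = 9
u_1(E vs R) = 4
max payoff 9 at {A,D}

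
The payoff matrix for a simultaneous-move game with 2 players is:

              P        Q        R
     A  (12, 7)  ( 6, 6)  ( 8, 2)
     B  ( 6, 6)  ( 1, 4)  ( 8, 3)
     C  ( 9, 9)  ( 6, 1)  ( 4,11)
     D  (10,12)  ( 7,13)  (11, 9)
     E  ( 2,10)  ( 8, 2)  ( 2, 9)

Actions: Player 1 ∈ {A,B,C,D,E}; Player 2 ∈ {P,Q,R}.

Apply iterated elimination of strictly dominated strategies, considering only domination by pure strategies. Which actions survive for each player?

Remaining: P1:{A,D,E} P2:{P,Q}

P1 drop B (D beats it: P:10>6 Q:7>1 R:11>8)
P1 drop C (D beats it: P:10>9 Q:7>6 R:11>4)
P2 drop R (P beats it: A:7>2 D:12>9 E:10>9)
P1→{A,D,E} P2→{P,Q}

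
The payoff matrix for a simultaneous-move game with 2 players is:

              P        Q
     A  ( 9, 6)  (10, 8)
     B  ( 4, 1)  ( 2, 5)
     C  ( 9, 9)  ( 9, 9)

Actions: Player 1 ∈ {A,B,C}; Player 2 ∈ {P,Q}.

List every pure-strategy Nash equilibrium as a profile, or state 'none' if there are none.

NE set: (A,Q), (C,P)

(A,P): not NE [P2→Q gives 8>6]
(A,Q): NE
(B,P): not NE [P1→C gives 9>4; P2→Q gives 5>1]
(B,Q): not NE [P1→A gives 10>2]
(C,P): NE
(C,Q): not NE [P1→A gives 10>9]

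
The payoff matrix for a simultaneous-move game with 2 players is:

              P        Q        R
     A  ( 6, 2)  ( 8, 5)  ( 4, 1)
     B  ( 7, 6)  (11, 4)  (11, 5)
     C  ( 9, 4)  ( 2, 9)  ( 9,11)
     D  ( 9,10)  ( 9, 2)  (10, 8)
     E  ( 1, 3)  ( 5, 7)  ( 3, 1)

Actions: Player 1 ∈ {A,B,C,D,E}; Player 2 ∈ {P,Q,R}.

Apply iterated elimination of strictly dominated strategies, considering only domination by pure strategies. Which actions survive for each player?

Remaining: P1:{B,C,D} P2:{P,R}

P1 drop A (B beats it: P:7>6 Q:11>8 R:11>4)
P1 drop E (B beats it: P:7>1 Q:11>5 R:11>3)
P2 drop Q (R beats it: B:5>4 C:11>9 D:8>2)
P1→{B,C,D} P2→{P,R}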